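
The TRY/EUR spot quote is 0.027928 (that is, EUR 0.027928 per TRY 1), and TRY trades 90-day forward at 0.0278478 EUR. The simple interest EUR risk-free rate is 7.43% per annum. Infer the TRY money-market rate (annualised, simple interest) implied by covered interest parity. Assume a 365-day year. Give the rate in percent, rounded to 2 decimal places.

8.62%

T = 90/365 years.
F/S = 0.0278478/0.027928 = 0.9971283 = (growth of EUR) / (growth of TRY).
EUR growth factor: 1 + 0.0743×90/365 = 1.0183205.
So the TRY growth factor = 1.0212532.
(1.0212532 − 1)/T = 0.086194, i.e. 8.62%.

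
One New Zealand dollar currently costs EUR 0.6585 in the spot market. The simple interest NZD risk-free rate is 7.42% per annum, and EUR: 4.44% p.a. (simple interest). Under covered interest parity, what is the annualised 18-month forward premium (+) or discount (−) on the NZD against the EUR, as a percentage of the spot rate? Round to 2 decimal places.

-2.68%

T = 18/12 years.
CIP forward (EUR per NZD) = 0.6585 × 1.066600/1.111300 = 0.6320130.
(F − S)/S ÷ T = (0.6320130 − 0.6585)/0.6585/(18/12) = -0.026815 → -2.68%.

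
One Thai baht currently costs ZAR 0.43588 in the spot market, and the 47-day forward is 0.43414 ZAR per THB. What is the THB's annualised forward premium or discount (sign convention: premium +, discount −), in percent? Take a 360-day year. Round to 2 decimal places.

-3.06%

T = 47/360 years.
Period premium: (0.43414 − 0.43588)/0.43588 = -0.0039919.
×(1/T) gives -3.06% p.a.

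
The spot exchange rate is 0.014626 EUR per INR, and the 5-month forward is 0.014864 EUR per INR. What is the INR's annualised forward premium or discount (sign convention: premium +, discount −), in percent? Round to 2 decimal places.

+3.91%

T = 5/12 years.
INR trades forward at +1.62724% vs spot over the period.
Annualise by dividing by T: 0.0162724 / (5/12) = 0.039054 → 3.91%.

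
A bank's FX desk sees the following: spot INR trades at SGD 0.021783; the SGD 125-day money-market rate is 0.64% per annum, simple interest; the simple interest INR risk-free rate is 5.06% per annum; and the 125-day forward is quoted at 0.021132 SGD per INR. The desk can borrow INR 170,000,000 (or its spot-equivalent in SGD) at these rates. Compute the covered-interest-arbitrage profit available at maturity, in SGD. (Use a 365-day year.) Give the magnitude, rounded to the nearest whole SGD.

SGD 56,534

T = 125/365 years.
Keep in INR, deliver into the forward: 170,000,000·1.017328767·0.021132 = SGD 3,654,692.56.
Swap to SGD now, deposit: 170,000,000·0.021783·1.002191781 = SGD 3,711,226.41.
The quoted forward undervalues INR, so borrow INR, convert to SGD at spot, deposit the SGD at 0.64%, and buy INR forward at 0.021132 to cover the loan.
Arbitrage profit = |3,654,692.56 − 3,711,226.41| = SGD 56,534.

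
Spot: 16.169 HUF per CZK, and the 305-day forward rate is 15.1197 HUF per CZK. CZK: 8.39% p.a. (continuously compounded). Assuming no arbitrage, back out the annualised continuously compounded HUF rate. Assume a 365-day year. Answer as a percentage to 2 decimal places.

T = 305/365 years.
CIP gives F = S · g_HUF/g_CZK, so g_HUF/g_CZK = 15.1197/16.169 = 0.9351042.
CZK growth factor: e^(0.0839×305/365) = 1.0726243.
That pins the HUF growth at 1.0030155.
r = ln(1.0030155)/(305/365) = 0.003603 → 0.36%.

0.36%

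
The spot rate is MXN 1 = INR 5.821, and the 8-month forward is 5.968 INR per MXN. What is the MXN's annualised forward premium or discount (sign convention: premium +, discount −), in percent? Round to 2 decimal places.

+3.79%

T = 8/12 years.
Period premium: (5.968 − 5.821)/5.821 = 0.0252534.
Annualise by dividing by T: 0.0252534 / (8/12) = 0.037880 → 3.79%.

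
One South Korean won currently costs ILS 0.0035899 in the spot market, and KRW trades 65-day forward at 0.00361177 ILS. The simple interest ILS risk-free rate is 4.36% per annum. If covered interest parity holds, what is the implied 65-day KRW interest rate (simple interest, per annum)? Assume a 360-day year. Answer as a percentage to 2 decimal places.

0.98%

T = 65/360 years.
By CIP, F/S equals the ILS-to-KRW growth ratio: 0.00361177/0.0035899 = 1.0060921.
ILS growth factor: 1 + 0.0436×65/360 = 1.0078722.
So the KRW growth factor = 1.0017693.
(1.0017693 − 1)/T = 0.009799, i.e. 0.98%.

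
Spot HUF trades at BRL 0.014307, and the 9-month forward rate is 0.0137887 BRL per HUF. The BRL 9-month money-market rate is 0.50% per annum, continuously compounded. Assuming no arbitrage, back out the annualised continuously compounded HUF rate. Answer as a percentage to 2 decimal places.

5.42%

T = 9/12 years.
By CIP, F/S equals the BRL-to-HUF growth ratio: 0.0137887/0.014307 = 0.9637730.
BRL growth factor: e^(0.0050×9/12) = 1.003757.
Hence g_HUF = 1.0414869.
r = ln(1.0414869)/(9/12) = 0.054199 → 5.42%.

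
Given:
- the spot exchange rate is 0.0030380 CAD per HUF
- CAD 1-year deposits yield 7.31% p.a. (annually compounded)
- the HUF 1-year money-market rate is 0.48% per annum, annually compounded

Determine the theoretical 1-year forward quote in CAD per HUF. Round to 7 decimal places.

T = 1 year.
CAD growth factor: (1 + 0.0731)^1 = 1.073100.
Growth of 1 HUF over T: (1 + 0.0048)^1 = 1.004800.
Forward (CAD per HUF) = 0.003038 × 1.073100 / 1.004800 = 0.003244504.

0.0032445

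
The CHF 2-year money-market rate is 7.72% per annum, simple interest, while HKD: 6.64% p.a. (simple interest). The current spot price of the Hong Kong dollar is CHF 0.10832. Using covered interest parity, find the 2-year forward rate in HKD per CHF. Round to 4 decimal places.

T = 2 years.
CHF accumulates by 1 + 0.0772×2 = 1.154400.
HKD growth factor: 1 + 0.0664×2 = 1.132800.
CIP: F = S · (grow CHF)/(grow HKD) = 0.10832 × 1.154400/1.132800 = 0.1103854 CHF per HKD.
Quoted the other way: 1/0.1103854 = 9.0592 HKD per CHF.

9.0592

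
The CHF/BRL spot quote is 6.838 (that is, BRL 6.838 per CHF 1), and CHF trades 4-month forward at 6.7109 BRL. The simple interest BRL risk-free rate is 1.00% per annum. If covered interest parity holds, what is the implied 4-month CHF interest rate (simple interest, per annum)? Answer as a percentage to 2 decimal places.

T = 4/12 years.
CIP gives F = S · g_BRL/g_CHF, so g_BRL/g_CHF = 6.7109/6.838 = 0.9814127.
BRL growth factor: 1 + 0.0100×4/12 = 1.0033333.
Hence g_CHF = 1.0223358.
r = (1.0223358 − 1)/(4/12) = 0.067007 → 6.70%.

6.70%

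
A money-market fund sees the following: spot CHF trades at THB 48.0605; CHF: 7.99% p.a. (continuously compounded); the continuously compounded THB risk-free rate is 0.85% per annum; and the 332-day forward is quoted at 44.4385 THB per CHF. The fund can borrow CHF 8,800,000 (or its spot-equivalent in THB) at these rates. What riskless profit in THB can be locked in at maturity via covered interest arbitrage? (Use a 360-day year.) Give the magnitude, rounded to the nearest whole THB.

THB 5,298,361

T = 332/360 years.
Keep in CHF, deliver into the forward: 8,800,000·1.07646826281·44.4385 = THB 420,962,387.09.
Swap to THB now, deposit: 8,800,000·48.0605·1.00786969342 = THB 426,260,748.33.
The quoted forward undervalues CHF, so borrow CHF, convert to THB at spot, deposit the THB at 0.85%, and buy CHF forward at 44.4385 to cover the loan.
The gap between the two covered legs is THB 5,298,361.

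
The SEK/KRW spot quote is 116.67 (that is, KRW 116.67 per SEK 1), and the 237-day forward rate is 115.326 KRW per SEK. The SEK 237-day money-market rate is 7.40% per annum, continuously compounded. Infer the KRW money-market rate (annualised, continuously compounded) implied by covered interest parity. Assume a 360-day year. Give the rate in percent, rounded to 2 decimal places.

5.64%

T = 237/360 years.
F/S = 115.326/116.67 = 0.9884803 = (growth of KRW) / (growth of SEK).
SEK growth factor: e^(0.0740×237/360) = 1.0499228.
That pins the KRW growth at 1.037828.
Take logs: ln 1.037828 / (237/360) = 0.056400, so 5.64%.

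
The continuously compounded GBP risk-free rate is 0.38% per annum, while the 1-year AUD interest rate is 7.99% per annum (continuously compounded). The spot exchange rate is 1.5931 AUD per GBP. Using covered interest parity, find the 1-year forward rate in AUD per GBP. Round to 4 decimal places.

1.7191

T = 1 year.
Growth of 1 AUD over T: e^(0.0799×1) = 1.0831787.
Growth of 1 GBP over T: e^(0.0038×1) = 1.0038072.
CIP: F = S · (grow AUD)/(grow GBP) = 1.5931 × 1.0831787/1.0038072 = 1.719067 AUD per GBP.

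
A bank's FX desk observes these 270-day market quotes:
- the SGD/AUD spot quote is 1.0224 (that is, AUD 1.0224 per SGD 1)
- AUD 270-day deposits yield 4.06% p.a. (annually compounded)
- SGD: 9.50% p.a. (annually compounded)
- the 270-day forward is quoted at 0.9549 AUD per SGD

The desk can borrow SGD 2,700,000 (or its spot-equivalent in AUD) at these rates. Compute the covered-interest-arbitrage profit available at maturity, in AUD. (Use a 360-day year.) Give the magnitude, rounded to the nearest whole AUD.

T = 270/360 years.
Route A — deposit SGD, sell forward: 2,700,000 × 1.070435711 × 0.9549 = AUD 2,759,829.46.
Route B — convert at spot, deposit AUD: 2,700,000 × 1.0224 × 1.030298022 = AUD 2,844,117.08.
The quoted forward undervalues SGD, so borrow SGD, convert to AUD at spot, deposit the AUD at 4.06%, and buy SGD forward at 0.9549 to cover the loan.
The gap between the two covered legs is AUD 84,288.

AUD 84,288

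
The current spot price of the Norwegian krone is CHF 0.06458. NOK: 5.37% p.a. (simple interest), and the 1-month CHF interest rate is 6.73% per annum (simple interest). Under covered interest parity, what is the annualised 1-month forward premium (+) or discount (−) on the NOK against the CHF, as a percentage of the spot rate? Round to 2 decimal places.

+1.35%

T = 1/12 years.
F = S · g_CHF/g_NOK = 0.06458 × 1.0056083/1.004475 = 0.06465286.
Annualised premium = (F − S)/S × (1/T) = (0.06465286 − 0.06458)/0.06458 ÷ (1/12) = 1.35%.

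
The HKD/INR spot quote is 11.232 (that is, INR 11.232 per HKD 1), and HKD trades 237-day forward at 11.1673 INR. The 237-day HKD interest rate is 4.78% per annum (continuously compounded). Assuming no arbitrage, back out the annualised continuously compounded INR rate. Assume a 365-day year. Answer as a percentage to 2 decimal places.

3.89%

T = 237/365 years.
F/S = 11.1673/11.232 = 0.9942397 = (growth of INR) / (growth of HKD).
HKD growth factor: e^(0.0478×237/365) = 1.0315239.
So the INR growth factor = 1.025582.
r = ln(1.025582)/(237/365) = 0.038903 → 3.89%.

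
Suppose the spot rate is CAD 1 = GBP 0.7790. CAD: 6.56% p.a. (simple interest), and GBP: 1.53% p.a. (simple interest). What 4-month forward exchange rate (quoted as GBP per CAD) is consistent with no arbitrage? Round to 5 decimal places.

T = 4/12 years.
GBP growth factor: 1 + 0.0153×4/12 = 1.005100.
CAD accumulates by 1 + 0.0656×4/12 = 1.0218667.
Forward (GBP per CAD) = 0.779 × 1.005100 / 1.0218667 = 0.7662182.

0.76622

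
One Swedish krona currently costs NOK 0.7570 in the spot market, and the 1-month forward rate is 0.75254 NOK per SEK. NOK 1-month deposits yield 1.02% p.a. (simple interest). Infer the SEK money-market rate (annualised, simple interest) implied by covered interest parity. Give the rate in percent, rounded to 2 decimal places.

T = 1/12 years.
By CIP, F/S equals the NOK-to-SEK growth ratio: 0.75254/0.757 = 0.9941083.
The NOK side grows by 1 + 0.0102×1/12 = 1.000850.
So the SEK growth factor = 1.0067817.
r = (1.0067817 − 1)/(1/12) = 0.081380 → 8.14%.

8.14%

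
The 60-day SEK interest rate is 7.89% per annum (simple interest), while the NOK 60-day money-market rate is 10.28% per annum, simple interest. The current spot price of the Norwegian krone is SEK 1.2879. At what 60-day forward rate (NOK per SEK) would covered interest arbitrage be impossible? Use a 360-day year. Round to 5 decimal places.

0.77951

T = 60/360 years.
SEK accumulates by 1 + 0.0789×60/360 = 1.013150.
Growth of 1 NOK over T: 1 + 0.1028×60/360 = 1.0171333.
CIP: F = S · (grow SEK)/(grow NOK) = 1.2879 × 1.013150/1.0171333 = 1.282856 SEK per NOK.
Invert for NOK per SEK: 1 / 1.282856 = 0.77951.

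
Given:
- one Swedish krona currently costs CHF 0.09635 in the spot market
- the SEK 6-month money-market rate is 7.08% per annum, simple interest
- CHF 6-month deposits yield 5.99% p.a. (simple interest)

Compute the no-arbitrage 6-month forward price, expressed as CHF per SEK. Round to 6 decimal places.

T = 6/12 years.
CHF accumulates by 1 + 0.0599×6/12 = 1.029950.
SEK growth factor: 1 + 0.0708×6/12 = 1.035400.
Forward (CHF per SEK) = 0.09635 × 1.029950 / 1.035400 = 0.09584285.

0.095843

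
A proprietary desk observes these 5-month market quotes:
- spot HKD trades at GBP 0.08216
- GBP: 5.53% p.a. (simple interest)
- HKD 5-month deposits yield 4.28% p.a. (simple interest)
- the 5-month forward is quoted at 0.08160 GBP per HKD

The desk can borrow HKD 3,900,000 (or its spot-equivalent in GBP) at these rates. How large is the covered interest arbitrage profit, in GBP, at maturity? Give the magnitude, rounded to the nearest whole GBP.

T = 5/12 years.
Invest the HKD and cover forward: 3,900,000 × 1.01783333 × 0.08160 = GBP 323,915.28.
Convert at spot and invest in GBP: 3,900,000 × 0.08216 × 1.02304167 = GBP 327,807.10.
The quoted forward undervalues HKD, so borrow HKD, convert to GBP at spot, deposit the GBP at 5.53%, and buy HKD forward at 0.08160 to cover the loan.
The gap between the two covered legs is GBP 3,892.

GBP 3,892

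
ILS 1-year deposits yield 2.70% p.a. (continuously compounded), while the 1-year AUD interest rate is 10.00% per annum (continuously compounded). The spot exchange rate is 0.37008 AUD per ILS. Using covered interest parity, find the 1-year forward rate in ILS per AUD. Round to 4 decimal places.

T = 1 year.
Growth of 1 AUD over T: e^(0.1000×1) = 1.1051709.
ILS accumulates by e^(0.0270×1) = 1.0273678.
Forward (AUD per ILS) = 0.37008 × 1.1051709 / 1.0273678 = 0.3981064.
Invert for ILS per AUD: 1 / 0.3981064 = 2.5119.

2.5119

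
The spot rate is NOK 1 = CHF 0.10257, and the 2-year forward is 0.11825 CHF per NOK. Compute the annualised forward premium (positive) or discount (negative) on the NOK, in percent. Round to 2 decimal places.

T = 2 years.
NOK trades forward at +15.28712% vs spot over the period.
Annualise by dividing by T: 0.1528712 / 2 = 0.076436 → 7.64%.

+7.64%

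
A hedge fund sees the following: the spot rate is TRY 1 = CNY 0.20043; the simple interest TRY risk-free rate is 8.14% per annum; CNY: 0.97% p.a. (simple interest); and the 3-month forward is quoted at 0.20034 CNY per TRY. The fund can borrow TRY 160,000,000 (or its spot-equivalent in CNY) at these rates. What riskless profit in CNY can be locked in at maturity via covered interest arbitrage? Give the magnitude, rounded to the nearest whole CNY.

CNY 560,140

T = 3/12 years.
Route A — deposit TRY, sell forward: 160,000,000 × 1.020350 × 0.20034 = CNY 32,706,707.04.
Route B — convert at spot, deposit CNY: 160,000,000 × 0.20043 × 1.002425 = CNY 32,146,566.84.
The quoted forward overvalues TRY, so borrow CNY, buy TRY at spot, deposit the TRY at 8.14%, and sell the proceeds forward at 0.20034.
Profit = 32,706,707.04 − 32,146,566.84 = CNY 560,140.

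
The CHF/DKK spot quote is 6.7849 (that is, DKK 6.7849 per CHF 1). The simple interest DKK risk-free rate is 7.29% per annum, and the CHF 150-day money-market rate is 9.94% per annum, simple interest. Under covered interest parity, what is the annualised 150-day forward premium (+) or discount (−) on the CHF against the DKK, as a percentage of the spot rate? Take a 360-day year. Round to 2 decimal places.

-2.54%

T = 150/360 years.
F = S · g_DKK/g_CHF = 6.7849 × 1.030375/1.0414167 = 6.7129626.
(F − S)/S ÷ T = (6.7129626 − 6.7849)/6.7849/(150/360) = -0.025446 → -2.54%.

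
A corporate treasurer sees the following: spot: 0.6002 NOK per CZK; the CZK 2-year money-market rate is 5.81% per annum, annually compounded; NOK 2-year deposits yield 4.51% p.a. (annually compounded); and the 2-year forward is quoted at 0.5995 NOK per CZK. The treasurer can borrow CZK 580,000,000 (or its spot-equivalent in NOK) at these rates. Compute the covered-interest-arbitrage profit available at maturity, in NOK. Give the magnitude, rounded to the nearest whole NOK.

NOK 9,063,501

T = 2 years.
Invest the CZK and cover forward: 580,000,000 × 1.11957561 × 0.5995 = NOK 389,287,635.35.
Convert at spot and invest in NOK: 580,000,000 × 0.6002 × 1.09223401 = NOK 380,224,134.63.
The quoted forward overvalues CZK, so borrow NOK, buy CZK at spot, deposit the CZK at 5.81%, and sell the proceeds forward at 0.5995.
Arbitrage profit = |389,287,635.35 − 380,224,134.63| = NOK 9,063,501.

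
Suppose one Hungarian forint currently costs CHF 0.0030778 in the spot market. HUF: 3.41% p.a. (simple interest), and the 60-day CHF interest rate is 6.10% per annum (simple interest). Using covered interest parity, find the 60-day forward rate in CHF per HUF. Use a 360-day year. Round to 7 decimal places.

T = 60/360 years.
CHF accumulates by 1 + 0.0610×60/360 = 1.0101667.
Growth of 1 HUF over T: 1 + 0.0341×60/360 = 1.0056833.
So F = 0.0030778 × 1.0101667 / 1.0056833 = 0.003091521 (CHF/HUF).

0.0030915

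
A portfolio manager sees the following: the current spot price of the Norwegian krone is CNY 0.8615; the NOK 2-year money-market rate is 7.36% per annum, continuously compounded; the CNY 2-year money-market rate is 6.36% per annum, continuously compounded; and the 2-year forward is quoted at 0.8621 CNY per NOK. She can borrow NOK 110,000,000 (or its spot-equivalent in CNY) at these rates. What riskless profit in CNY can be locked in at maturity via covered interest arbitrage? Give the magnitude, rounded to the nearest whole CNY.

CNY 2,250,521

T = 2 years.
Route A — deposit NOK, sell forward: 110,000,000 × 1.158585657 × 0.8621 = CNY 109,869,836.44.
Route B — convert at spot, deposit CNY: 110,000,000 × 0.8615 × 1.1356441239 = CNY 107,619,315.40.
The quoted forward overvalues NOK, so borrow CNY, buy NOK at spot, deposit the NOK at 7.36%, and sell the proceeds forward at 0.8621.
Arbitrage profit = |109,869,836.44 − 107,619,315.40| = CNY 2,250,521.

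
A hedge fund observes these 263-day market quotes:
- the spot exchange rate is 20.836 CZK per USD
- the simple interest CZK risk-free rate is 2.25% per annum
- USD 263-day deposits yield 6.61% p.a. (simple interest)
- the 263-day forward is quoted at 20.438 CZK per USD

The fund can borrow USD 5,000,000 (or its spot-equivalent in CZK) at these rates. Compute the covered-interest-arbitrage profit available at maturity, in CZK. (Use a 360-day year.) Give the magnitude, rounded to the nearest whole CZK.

T = 263/360 years.
Keep in USD, deliver into the forward: 5,000,000·1.04828972222·20.438 = CZK 107,124,726.71.
Swap to CZK now, deposit: 5,000,000·20.836·1.0164375 = CZK 105,892,458.75.
The quoted forward overvalues USD, so borrow CZK, buy USD at spot, deposit the USD at 6.61%, and sell the proceeds forward at 20.438.
The gap between the two covered legs is CZK 1,232,268.

CZK 1,232,268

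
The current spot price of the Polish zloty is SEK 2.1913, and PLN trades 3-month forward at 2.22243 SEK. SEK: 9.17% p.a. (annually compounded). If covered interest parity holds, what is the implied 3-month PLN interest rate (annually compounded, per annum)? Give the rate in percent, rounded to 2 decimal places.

T = 3/12 years.
F/S = 2.22243/2.1913 = 1.0142062 = (growth of SEK) / (growth of PLN).
SEK growth factor: (1 + 0.0917)^(3/12) = 1.0221763.
That pins the PLN growth at 1.0078585.
Annualise: 1.0078585^(12/3) − 1 = 0.031806 = 3.18%.

3.18%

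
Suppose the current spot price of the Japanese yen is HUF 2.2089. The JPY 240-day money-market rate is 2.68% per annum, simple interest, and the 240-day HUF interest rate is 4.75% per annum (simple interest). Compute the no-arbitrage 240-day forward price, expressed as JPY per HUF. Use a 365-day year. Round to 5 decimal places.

0.44674

T = 240/365 years.
HUF accumulates by 1 + 0.0475×240/365 = 1.0312329.
JPY accumulates by 1 + 0.0268×240/365 = 1.0176219.
So F = 2.2089 × 1.0312329 / 1.0176219 = 2.238445 (HUF/JPY).
Invert for JPY per HUF: 1 / 2.238445 = 0.44674.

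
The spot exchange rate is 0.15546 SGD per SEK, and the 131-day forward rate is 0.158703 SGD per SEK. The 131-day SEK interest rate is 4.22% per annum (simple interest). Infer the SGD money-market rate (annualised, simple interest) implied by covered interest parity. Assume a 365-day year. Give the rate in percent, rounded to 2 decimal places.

T = 131/365 years.
F/S = 0.158703/0.15546 = 1.0208607 = (growth of SGD) / (growth of SEK).
SEK growth factor: 1 + 0.0422×131/365 = 1.0151458.
Hence g_SGD = 1.0363225.
(1.0363225 − 1)/T = 0.101204, i.e. 10.12%.

10.12%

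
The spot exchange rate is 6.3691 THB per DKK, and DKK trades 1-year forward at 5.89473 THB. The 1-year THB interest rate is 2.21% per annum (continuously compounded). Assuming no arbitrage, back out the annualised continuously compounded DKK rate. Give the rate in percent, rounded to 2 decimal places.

T = 1 year.
By CIP, F/S equals the THB-to-DKK growth ratio: 5.89473/6.3691 = 0.9255201.
The THB side grows by e^(0.0221×1) = 1.022346.
So the DKK growth factor = 1.1046178.
Take logs: ln 1.1046178 / 1 = 0.099499, so 9.95%.

9.95%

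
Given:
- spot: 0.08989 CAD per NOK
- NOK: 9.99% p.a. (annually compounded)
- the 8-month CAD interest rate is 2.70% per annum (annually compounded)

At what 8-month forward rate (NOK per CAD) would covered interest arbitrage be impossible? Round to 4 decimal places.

T = 8/12 years.
Growth of 1 CAD over T: (1 + 0.0270)^(8/12) = 1.01791996.
NOK growth factor: (1 + 0.0999)^(8/12) = 1.06553765.
CIP: F = S · (grow CAD)/(grow NOK) = 0.08989 × 1.01791996/1.06553765 = 0.085872916 CAD per NOK.
Quoted the other way: 1/0.085872916 = 11.6451 NOK per CAD.

11.6451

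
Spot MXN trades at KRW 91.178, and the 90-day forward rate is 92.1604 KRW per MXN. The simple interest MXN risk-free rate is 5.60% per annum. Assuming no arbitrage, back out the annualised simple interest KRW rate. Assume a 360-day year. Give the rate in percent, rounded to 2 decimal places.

T = 90/360 years.
CIP gives F = S · g_KRW/g_MXN, so g_KRW/g_MXN = 92.1604/91.178 = 1.0107745.
The MXN side grows by 1 + 0.0560×90/360 = 1.014000.
So the KRW growth factor = 1.0249253.
r = (1.0249253 − 1)/(90/360) = 0.099701 → 9.97%.

9.97%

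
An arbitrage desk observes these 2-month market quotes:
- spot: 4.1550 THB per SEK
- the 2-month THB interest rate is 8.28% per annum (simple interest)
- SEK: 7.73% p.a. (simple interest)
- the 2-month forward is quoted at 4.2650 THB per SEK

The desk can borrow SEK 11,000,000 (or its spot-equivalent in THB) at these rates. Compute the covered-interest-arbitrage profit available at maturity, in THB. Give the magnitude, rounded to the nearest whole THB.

THB 1,183,693

T = 2/12 years.
Keep in SEK, deliver into the forward: 11,000,000·1.0128833333·4.2650 = THB 47,519,421.58.
Swap to THB now, deposit: 11,000,000·4.1550·1.013800 = THB 46,335,729.00.
The quoted forward overvalues SEK, so borrow THB, buy SEK at spot, deposit the SEK at 7.73%, and sell the proceeds forward at 4.2650.
The gap between the two covered legs is THB 1,183,693.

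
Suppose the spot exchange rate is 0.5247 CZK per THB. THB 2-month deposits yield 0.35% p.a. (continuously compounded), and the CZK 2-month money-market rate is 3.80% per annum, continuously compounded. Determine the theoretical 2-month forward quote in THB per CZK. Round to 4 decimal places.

1.8949

T = 2/12 years.
CZK growth factor: e^(0.0380×2/12) = 1.0063534.
THB accumulates by e^(0.0035×2/12) = 1.0005835.
Forward (CZK per THB) = 0.5247 × 1.0063534 / 1.0005835 = 0.5277257.
Quoted the other way: 1/0.5277257 = 1.8949 THB per CZK.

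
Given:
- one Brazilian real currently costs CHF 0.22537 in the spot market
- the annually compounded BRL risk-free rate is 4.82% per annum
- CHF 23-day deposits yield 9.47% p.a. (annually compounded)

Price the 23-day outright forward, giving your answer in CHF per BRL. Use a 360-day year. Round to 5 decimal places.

T = 23/360 years.
CHF accumulates by (1 + 0.0947)^(23/360) = 1.0057974.
BRL growth factor: (1 + 0.0482)^(23/360) = 1.0030121.
Forward (CHF per BRL) = 0.22537 × 1.0057974 / 1.0030121 = 0.2259958.

0.22600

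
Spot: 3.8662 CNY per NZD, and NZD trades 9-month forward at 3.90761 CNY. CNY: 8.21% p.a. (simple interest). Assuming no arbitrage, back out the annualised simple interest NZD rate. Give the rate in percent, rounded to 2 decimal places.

T = 9/12 years.
F/S = 3.90761/3.8662 = 1.0107108 = (growth of CNY) / (growth of NZD).
The CNY side grows by 1 + 0.0821×9/12 = 1.061575.
Hence g_NZD = 1.0503252.
r = (1.0503252 − 1)/(9/12) = 0.067100 → 6.71%.

6.71%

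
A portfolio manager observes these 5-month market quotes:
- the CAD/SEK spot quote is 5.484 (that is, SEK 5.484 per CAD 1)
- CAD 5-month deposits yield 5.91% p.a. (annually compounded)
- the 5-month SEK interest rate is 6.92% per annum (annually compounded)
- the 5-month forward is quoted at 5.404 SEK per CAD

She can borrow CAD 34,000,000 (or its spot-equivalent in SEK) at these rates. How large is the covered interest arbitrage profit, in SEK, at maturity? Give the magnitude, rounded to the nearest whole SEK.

SEK 3,542,582

T = 5/12 years.
Keep in CAD, deliver into the forward: 34,000,000·1.02421328172·5.404 = SEK 188,184,851.53.
Swap to SEK now, deposit: 34,000,000·5.484·1.02827172963 = SEK 191,727,433.62.
The quoted forward undervalues CAD, so borrow CAD, convert to SEK at spot, deposit the SEK at 6.92%, and buy CAD forward at 5.404 to cover the loan.
Arbitrage profit = |188,184,851.53 − 191,727,433.62| = SEK 3,542,582.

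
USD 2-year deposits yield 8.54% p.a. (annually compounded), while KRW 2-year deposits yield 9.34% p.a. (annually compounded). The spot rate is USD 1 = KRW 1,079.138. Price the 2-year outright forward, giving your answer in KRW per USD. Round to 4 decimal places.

T = 2 years.
KRW growth factor: (1 + 0.0934)^2 = 1.19552356.
USD accumulates by (1 + 0.0854)^2 = 1.17809316.
Forward (KRW per USD) = 1079.138 × 1.19552356 / 1.17809316 = 1095.104315.

1095.1043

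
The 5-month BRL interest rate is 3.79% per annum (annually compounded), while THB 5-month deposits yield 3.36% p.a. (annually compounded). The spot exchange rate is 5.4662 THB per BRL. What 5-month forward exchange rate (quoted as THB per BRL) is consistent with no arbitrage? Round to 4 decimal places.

T = 5/12 years.
Growth of 1 THB over T: (1 + 0.0336)^(5/12) = 1.0138652.
BRL accumulates by (1 + 0.0379)^(5/12) = 1.0156205.
So F = 5.4662 × 1.0138652 / 1.0156205 = 5.456753 (THB/BRL).

5.4568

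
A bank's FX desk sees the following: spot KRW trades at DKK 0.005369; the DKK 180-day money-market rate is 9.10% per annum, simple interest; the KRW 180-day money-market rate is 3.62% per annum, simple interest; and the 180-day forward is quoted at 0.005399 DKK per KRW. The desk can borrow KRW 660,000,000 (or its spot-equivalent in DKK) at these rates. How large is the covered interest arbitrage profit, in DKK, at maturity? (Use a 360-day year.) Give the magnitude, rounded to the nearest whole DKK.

T = 180/360 years.
Route A — deposit KRW, sell forward: 660,000,000 × 1.018100 × 0.005399 = DKK 3,627,836.45.
Route B — convert at spot, deposit DKK: 660,000,000 × 0.005369 × 1.045500 = DKK 3,704,771.07.
The quoted forward undervalues KRW, so borrow KRW, convert to DKK at spot, deposit the DKK at 9.10%, and buy KRW forward at 0.005399 to cover the loan.
Arbitrage profit = |3,627,836.45 − 3,704,771.07| = DKK 76,935.

DKK 76,935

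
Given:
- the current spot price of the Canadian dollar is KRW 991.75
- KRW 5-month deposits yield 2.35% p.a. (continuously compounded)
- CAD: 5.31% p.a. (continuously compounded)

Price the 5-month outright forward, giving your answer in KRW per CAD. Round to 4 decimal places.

T = 5/12 years.
Growth of 1 KRW over T: e^(0.0235×5/12) = 1.009839762.
Growth of 1 CAD over T: e^(0.0531×5/12) = 1.022371573.
Forward (KRW per CAD) = 991.75 × 1.009839762 / 1.022371573 = 979.593536.

979.5935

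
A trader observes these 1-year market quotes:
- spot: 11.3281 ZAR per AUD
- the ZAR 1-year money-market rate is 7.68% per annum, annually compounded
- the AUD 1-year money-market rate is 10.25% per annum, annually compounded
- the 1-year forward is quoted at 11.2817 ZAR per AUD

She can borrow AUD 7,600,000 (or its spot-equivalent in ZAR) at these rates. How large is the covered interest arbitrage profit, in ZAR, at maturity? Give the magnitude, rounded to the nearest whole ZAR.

T = 1 year.
Invest the AUD and cover forward: 7,600,000 × 1.102500 × 11.2817 = ZAR 94,529,364.30.
Convert at spot and invest in ZAR: 7,600,000 × 11.3281 × 1.076800 = ZAR 92,705,545.41.
The quoted forward overvalues AUD, so borrow ZAR, buy AUD at spot, deposit the AUD at 10.25%, and sell the proceeds forward at 11.2817.
Profit = 94,529,364.30 − 92,705,545.41 = ZAR 1,823,819.

ZAR 1,823,819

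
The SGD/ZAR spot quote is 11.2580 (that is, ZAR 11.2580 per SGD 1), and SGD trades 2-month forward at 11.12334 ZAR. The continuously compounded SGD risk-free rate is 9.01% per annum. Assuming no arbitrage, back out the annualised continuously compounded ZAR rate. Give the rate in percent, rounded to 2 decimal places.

T = 2/12 years.
CIP gives F = S · g_ZAR/g_SGD, so g_ZAR/g_SGD = 11.12334/11.258 = 0.9880387.
SGD growth factor: e^(0.0901×2/12) = 1.015130.
So the ZAR growth factor = 1.0029877.
Take logs: ln 1.0029877 / (2/12) = 0.017899, so 1.79%.

1.79%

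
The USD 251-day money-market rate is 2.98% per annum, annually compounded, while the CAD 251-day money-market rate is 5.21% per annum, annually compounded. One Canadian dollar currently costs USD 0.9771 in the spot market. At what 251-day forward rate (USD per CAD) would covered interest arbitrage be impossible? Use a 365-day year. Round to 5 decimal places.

0.96281

T = 251/365 years.
USD growth factor: (1 + 0.0298)^(251/365) = 1.0203985.
CAD growth factor: (1 + 0.0521)^(251/365) = 1.0355426.
So F = 0.9771 × 1.0203985 / 1.0355426 = 0.9628106 (USD/CAD).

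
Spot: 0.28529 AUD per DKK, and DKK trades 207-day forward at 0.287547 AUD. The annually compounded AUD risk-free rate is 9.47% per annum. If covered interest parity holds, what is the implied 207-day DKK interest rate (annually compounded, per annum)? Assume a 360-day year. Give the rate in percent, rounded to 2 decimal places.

T = 207/360 years.
CIP gives F = S · g_AUD/g_DKK, so g_AUD/g_DKK = 0.287547/0.28529 = 1.0079112.
The AUD side grows by (1 + 0.0947)^(207/360) = 1.0534033.
So the DKK growth factor = 1.045135.
r = 1.045135^(360/207) − 1 = 0.079800 → 7.98%.

7.98%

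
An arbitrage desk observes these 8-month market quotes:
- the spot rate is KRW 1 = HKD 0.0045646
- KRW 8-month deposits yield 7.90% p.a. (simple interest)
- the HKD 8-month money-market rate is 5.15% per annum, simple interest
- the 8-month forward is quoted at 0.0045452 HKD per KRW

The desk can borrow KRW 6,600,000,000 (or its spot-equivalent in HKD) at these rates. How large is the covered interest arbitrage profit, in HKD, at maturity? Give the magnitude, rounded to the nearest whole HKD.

HKD 417,533

T = 8/12 years.
Route A — deposit KRW, sell forward: 6,600,000,000 × 1.0526666667 × 0.0045452 = HKD 31,578,231.52.
Route B — convert at spot, deposit HKD: 6,600,000,000 × 0.0045646 × 1.0343333333 = HKD 31,160,698.36.
The quoted forward overvalues KRW, so borrow HKD, buy KRW at spot, deposit the KRW at 7.90%, and sell the proceeds forward at 0.0045452.
The gap between the two covered legs is HKD 417,533.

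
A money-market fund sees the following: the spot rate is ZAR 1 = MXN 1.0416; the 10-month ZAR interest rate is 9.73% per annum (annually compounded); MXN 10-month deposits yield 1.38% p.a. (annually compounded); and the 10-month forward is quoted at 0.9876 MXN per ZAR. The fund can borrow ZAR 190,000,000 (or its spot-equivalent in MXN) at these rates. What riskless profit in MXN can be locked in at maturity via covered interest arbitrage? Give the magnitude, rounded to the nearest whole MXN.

MXN 2,562,578

T = 10/12 years.
Invest the ZAR and cover forward: 190,000,000 × 1.08044952441 × 0.9876 = MXN 202,739,870.56.
Convert at spot and invest in MXN: 190,000,000 × 1.0416 × 1.01148684545 = MXN 200,177,292.66.
The quoted forward overvalues ZAR, so borrow MXN, buy ZAR at spot, deposit the ZAR at 9.73%, and sell the proceeds forward at 0.9876.
The gap between the two covered legs is MXN 2,562,578.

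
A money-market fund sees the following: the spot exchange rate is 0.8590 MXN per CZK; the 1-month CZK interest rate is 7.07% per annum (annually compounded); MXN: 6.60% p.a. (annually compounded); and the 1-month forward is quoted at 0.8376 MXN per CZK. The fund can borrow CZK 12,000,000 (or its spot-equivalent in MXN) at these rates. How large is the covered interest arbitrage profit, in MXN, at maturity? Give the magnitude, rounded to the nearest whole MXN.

T = 1/12 years.
Route A — deposit CZK, sell forward: 12,000,000 × 1.0057089543 × 0.8376 = MXN 10,108,581.84.
Route B — convert at spot, deposit MXN: 12,000,000 × 0.8590 × 1.0053403194 = MXN 10,363,048.01.
The quoted forward undervalues CZK, so borrow CZK, convert to MXN at spot, deposit the MXN at 6.60%, and buy CZK forward at 0.8376 to cover the loan.
Profit = 10,363,048.01 − 10,108,581.84 = MXN 254,466.

MXN 254,466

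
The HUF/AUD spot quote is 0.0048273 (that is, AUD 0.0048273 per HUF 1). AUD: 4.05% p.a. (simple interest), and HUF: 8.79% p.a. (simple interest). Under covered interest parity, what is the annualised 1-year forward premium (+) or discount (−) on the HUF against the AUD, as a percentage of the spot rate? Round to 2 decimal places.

T = 1 year.
CIP forward (AUD per HUF) = 0.0048273 × 1.040500/1.087900 = 0.0046169737.
(F − S)/S ÷ T = (0.0046169737 − 0.0048273)/0.0048273/1 = -0.043570 → -4.36%.

-4.36%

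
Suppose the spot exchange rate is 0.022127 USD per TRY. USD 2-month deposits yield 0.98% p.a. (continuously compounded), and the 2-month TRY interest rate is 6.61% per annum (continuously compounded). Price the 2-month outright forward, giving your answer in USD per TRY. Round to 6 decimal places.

0.021920

T = 2/12 years.
Growth of 1 USD over T: e^(0.0098×2/12) = 1.0016347.
TRY accumulates by e^(0.0661×2/12) = 1.0110776.
So F = 0.022127 × 1.0016347 / 1.0110776 = 0.02192035 (USD/TRY).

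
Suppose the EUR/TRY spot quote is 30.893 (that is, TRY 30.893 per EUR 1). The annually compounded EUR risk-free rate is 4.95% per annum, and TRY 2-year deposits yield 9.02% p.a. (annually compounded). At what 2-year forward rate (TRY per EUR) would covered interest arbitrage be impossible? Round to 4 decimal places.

33.3355

T = 2 years.
TRY growth factor: (1 + 0.0902)^2 = 1.18853604.
EUR accumulates by (1 + 0.0495)^2 = 1.10145025.
Forward (TRY per EUR) = 30.893 × 1.18853604 / 1.10145025 = 33.335545.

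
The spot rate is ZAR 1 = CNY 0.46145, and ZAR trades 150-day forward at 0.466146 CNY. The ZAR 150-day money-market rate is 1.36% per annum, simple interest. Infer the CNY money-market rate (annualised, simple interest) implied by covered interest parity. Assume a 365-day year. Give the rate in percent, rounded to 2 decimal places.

3.85%

T = 150/365 years.
F/S = 0.466146/0.46145 = 1.0101766 = (growth of CNY) / (growth of ZAR).
ZAR growth factor: 1 + 0.0136×150/365 = 1.005589.
So the CNY growth factor = 1.0158225.
r = (1.0158225 − 1)/(150/365) = 0.038501 → 3.85%.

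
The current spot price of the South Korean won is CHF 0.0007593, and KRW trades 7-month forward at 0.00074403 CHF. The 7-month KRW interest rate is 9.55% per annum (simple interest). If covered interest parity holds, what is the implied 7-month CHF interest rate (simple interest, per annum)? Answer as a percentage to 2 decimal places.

T = 7/12 years.
By CIP, F/S equals the CHF-to-KRW growth ratio: 0.00074403/0.0007593 = 0.9798894.
The KRW side grows by 1 + 0.0955×7/12 = 1.0557083.
Hence g_CHF = 1.0344774.
r = (1.0344774 − 1)/(7/12) = 0.059104 → 5.91%.

5.91%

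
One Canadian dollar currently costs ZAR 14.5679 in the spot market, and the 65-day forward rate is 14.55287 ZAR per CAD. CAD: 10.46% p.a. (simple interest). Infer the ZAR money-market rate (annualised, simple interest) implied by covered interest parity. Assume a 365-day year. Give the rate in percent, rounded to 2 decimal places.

T = 65/365 years.
CIP gives F = S · g_ZAR/g_CAD, so g_ZAR/g_CAD = 14.55287/14.5679 = 0.9989683.
The CAD side grows by 1 + 0.1046×65/365 = 1.0186274.
Hence g_ZAR = 1.0175765.
r = (1.0175765 − 1)/(65/365) = 0.098699 → 9.87%.

9.87%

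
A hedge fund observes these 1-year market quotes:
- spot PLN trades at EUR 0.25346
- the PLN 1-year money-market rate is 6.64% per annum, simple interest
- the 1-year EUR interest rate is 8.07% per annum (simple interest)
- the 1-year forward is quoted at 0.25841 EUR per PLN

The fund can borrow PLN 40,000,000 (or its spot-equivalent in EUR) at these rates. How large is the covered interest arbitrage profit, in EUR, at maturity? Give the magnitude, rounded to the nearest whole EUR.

T = 1 year.
Keep in PLN, deliver into the forward: 40,000,000·1.066400·0.25841 = EUR 11,022,736.96.
Swap to EUR now, deposit: 40,000,000·0.25346·1.080700 = EUR 10,956,568.88.
The quoted forward overvalues PLN, so borrow EUR, buy PLN at spot, deposit the PLN at 6.64%, and sell the proceeds forward at 0.25841.
Arbitrage profit = |11,022,736.96 − 10,956,568.88| = EUR 66,168.

EUR 66,168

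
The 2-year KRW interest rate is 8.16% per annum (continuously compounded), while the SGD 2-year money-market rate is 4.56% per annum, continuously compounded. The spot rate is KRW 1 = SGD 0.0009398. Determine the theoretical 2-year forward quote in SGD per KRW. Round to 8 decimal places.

T = 2 years.
Growth of 1 SGD over T: e^(0.0456×2) = 1.0954881.
Growth of 1 KRW over T: e^(0.0816×2) = 1.1772721.
CIP: F = S · (grow SGD)/(grow KRW) = 0.0009398 × 1.0954881/1.1772721 = 0.0008745130 SGD per KRW.

0.00087451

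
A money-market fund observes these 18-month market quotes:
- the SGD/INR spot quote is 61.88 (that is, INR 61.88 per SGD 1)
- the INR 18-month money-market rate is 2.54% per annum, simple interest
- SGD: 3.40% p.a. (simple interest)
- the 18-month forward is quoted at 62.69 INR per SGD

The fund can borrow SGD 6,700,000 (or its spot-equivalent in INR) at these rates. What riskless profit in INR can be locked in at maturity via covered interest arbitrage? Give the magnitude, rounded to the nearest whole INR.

INR 11,052,065

T = 18/12 years.
Keep in SGD, deliver into the forward: 6,700,000·1.051000·62.69 = INR 441,444,173.00.
Swap to INR now, deposit: 6,700,000·61.88·1.038100 = INR 430,392,107.60.
The quoted forward overvalues SGD, so borrow INR, buy SGD at spot, deposit the SGD at 3.40%, and sell the proceeds forward at 62.69.
Arbitrage profit = |441,444,173.00 − 430,392,107.60| = INR 11,052,065.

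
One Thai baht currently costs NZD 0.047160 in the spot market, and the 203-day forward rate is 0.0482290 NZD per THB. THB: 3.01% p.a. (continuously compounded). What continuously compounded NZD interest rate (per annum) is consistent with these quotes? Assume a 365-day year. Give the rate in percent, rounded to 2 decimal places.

7.04%

T = 203/365 years.
By CIP, F/S equals the NZD-to-THB growth ratio: 0.048229/0.04716 = 1.0226675.
THB growth factor: e^(0.0301×203/365) = 1.0168815.
Hence g_NZD = 1.0399317.
r = ln(1.0399317)/(203/365) = 0.070402 → 7.04%.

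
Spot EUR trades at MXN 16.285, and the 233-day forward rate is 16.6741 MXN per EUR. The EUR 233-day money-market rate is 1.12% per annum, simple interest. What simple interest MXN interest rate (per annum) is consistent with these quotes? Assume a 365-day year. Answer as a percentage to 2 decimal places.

T = 233/365 years.
F/S = 16.6741/16.285 = 1.0238932 = (growth of MXN) / (growth of EUR).
EUR growth factor: 1 + 0.0112×233/365 = 1.0071496.
That pins the MXN growth at 1.0312136.
r = (1.0312136 − 1)/(233/365) = 0.048897 → 4.89%.

4.89%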